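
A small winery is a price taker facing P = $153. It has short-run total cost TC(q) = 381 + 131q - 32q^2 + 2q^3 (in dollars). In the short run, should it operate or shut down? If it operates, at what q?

Strip out fixed cost: VC = 131q - 32q^2 + 2q^3. Then AVC = 131 - 32q + 2q^2 and MC = 131 - 64q + 6q^2.
AVC hits its minimum where MC = AVC, at q = 8, giving min AVC = 131 - 32·8 + 2·8^2 = $3.
Because $153 ≥ $3, revenue can cover variable cost; the firm operates.
Solving P = MC: -22 - 64q + 6q^2 = 0 ⇒ q = -1/3 or 11. On the upward-sloping branch, q* = 11.
Check: AVC at q = 11 is $21 ≤ P, so revenue covers variable cost.
Profit = P·q − TC = 153·11 − 612 = $1071.

Produce at q = 11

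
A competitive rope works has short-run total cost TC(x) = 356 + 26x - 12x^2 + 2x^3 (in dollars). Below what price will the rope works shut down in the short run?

Short-run supply begins at min AVC. From VC = 26x - 12x^2 + 2x^3, AVC = 26 - 12x + 2x^2.
dAVC/dx = -12 + 4x = 0 gives x = 3. min AVC = 26 - 12·3 + 2·3^2 = 8.
So the shutdown price is $8.

$8 per unit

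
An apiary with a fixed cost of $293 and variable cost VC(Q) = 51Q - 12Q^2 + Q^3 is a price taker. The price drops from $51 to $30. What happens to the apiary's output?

Output falls from 8 to 7

MC = 51 - 24Q + 3Q^2; the shutdown threshold is min AVC = $15 (at Q = 6).
At P = $51 ≥ min AVC, set P = MC on the rising branch: Q = 8.
At P = $30 ≥ min AVC, set P = MC: Q = 7. The firm stays open but cuts output.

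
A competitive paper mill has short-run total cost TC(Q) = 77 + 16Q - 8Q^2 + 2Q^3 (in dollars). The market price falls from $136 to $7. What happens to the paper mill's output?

Output falls from 6 to 0 (the firm shuts down)

AVC = 16 - 8Q + 2Q^2, minimized at Q = 2 where min AVC = $8. MC = 16 - 16Q + 6Q^2.
With P = $136 above the shutdown price, P = MC gives Q = 6.
At P = $7 < min AVC = $8, price no longer covers variable cost at any output, so the firm shuts down: Q = 0.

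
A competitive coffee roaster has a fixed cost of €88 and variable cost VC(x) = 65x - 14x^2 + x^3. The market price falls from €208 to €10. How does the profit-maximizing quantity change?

Output falls from 13 to 0 (the firm shuts down)

AVC = 65 - 14x + x^2, minimized at x = 7 where min AVC = €16. MC = 65 - 28x + 3x^2.
At P = €208 ≥ min AVC, set P = MC on the rising branch: x = 13.
At P = €10 < min AVC = €16, price no longer covers variable cost at any output, so the firm shuts down: x = 0.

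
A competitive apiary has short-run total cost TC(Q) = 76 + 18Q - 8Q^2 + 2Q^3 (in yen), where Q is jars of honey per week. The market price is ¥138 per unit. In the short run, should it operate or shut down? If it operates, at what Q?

Produce at Q = 6

Strip out fixed cost: VC = 18Q - 8Q^2 + 2Q^3. Then AVC = 18 - 8Q + 2Q^2 and MC = 18 - 16Q + 6Q^2.
The AVC parabola has its vertex at Q = 8/4 = 2, where AVC = 18 - 8·2 + 2·2^2 = ¥10.
Since P = ¥138 ≥ min AVC = ¥10, price covers variable cost and the firm should produce.
Set P = MC: 138 = 18 - 16Q + 6Q^2 → -120 - 16Q + 6Q^2 = 0. The roots are Q = -10/3 and Q = 6; the profit-maximizing output is on the rising part of MC, so Q* = 6.
Check: AVC at Q = 6 is ¥42 ≤ P, so revenue covers variable cost.
Profit = P·Q − TC = 138·6 − 328 = ¥500.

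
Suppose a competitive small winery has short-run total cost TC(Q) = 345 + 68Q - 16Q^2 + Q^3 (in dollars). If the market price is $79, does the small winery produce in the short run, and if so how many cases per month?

Produce at Q = 11

From TC, MC = TC'(Q) = 68 - 32Q + 3Q^2 and AVC = VC/Q = 68 - 16Q + Q^2.
AVC hits its minimum where MC = AVC, at Q = 8, giving min AVC = 68 - 16·8 + 8^2 = $4.
Because $79 ≥ $4, revenue can cover variable cost; the firm operates.
Set P = MC: 79 = 68 - 32Q + 3Q^2 → -11 - 32Q + 3Q^2 = 0. The roots are Q = -1/3 and Q = 11; the profit-maximizing output is on the rising part of MC, so Q* = 11.
Check: AVC at Q = 11 is $13 ≤ P, so revenue covers variable cost.
Profit = P·Q − TC = 79·11 − 488 = $381.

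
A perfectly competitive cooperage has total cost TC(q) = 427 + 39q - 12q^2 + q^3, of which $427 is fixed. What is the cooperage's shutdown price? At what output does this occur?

Short-run supply begins at min AVC. From VC = 39q - 12q^2 + q^3, AVC = 39 - 12q + q^2.
dAVC/dq = -12 + 2q = 0 gives q = 6. min AVC = 39 - 12·6 + 6^2 = 3.
So the shutdown price is $3.

$3 per unit, at q = 6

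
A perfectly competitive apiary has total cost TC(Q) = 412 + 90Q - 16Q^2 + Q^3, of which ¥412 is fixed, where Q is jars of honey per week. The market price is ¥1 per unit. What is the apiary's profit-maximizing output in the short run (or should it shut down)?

Shut down

From TC, MC = TC'(Q) = 90 - 32Q + 3Q^2 and AVC = VC/Q = 90 - 16Q + Q^2.
AVC hits its minimum where MC = AVC, at Q = 8, giving min AVC = 90 - 16·8 + 8^2 = ¥26.
Since P = ¥1 < min AVC = ¥26, price fails to cover variable cost at any output.
The firm minimizes its loss by shutting down and losing only its fixed cost of ¥412.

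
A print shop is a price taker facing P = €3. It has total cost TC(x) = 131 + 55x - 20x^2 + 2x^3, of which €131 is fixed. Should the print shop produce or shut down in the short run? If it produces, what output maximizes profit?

Shut down

Strip out fixed cost: VC = 55x - 20x^2 + 2x^3. Then AVC = 55 - 20x + 2x^2 and MC = 55 - 40x + 6x^2.
The AVC parabola has its vertex at x = 20/4 = 5, where AVC = 55 - 20·5 + 2·5^2 = €5.
P = €3 lies below min AVC = €5; no output level covers variable cost.
Shutting down limits the loss to fixed cost, €131.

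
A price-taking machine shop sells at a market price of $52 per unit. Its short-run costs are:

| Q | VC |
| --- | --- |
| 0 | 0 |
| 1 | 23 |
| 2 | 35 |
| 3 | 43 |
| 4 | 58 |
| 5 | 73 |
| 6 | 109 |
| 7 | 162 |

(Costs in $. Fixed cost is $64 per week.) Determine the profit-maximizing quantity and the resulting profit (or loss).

Tabulate TR − TC: Q=0: -64; Q=1: -35; Q=2: 5; Q=3: 49; Q=4: 86; Q=5: 123; Q=6: 139; Q=7: 138.
Profit is maximized at Q = 6. AVC there is 109/6 = $18.17 ≤ P, so producing beats shutting down (which would give -$64).

Q = 6; profit = $139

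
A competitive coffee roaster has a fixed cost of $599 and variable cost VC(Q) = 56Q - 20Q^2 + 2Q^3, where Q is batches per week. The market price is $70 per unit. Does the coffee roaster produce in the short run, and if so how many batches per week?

From TC, MC = TC'(Q) = 56 - 40Q + 6Q^2 and AVC = VC/Q = 56 - 20Q + 2Q^2.
AVC is minimized where dAVC/dQ = -20 + 4Q = 0, at Q = 5; min AVC = 56 - 20·5 + 2·5^2 = $6.
Because $70 ≥ $6, revenue can cover variable cost; the firm operates.
Solving P = MC: -14 - 40Q + 6Q^2 = 0 ⇒ Q = -1/3 or 7. On the upward-sloping branch, Q* = 7.
Check: AVC at Q = 7 is $14 ≤ P, so revenue covers variable cost.
Profit = P·Q − TC = 70·7 − 697 = -$207, a loss, but smaller than the $599 fixed cost the firm would lose by shutting down.

Produce at Q = 7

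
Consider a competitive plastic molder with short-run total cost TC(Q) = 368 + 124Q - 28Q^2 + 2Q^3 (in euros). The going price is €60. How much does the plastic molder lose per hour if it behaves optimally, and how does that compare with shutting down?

Profit = -€112 at Q = 8

AVC = 124 - 28Q + 2Q^2 has its minimum €26 at Q = 7; price €60 clears that bar, so the firm operates.
With MC = 124 - 56Q + 6Q^2, P = MC on the upward-sloping part at Q* = 8.
TR = 60·8 = 480. TC = 368 + 224 = 592. Profit = 480 − 592 = -€112.
Shutting down would mean losing the fixed cost of €368, so operating at a loss of €112 is better by €256.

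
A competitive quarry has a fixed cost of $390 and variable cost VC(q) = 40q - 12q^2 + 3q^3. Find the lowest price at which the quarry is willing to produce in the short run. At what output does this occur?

The firm shuts down when price falls below the minimum of average variable cost. AVC = VC/q = 40 - 12q + 3q^2.
dAVC/dq = -12 + 6q = 0 gives q = 2. min AVC = 40 - 12·2 + 3·2^2 = 28.
So the shutdown price is $28.

$28 per unit, at q = 2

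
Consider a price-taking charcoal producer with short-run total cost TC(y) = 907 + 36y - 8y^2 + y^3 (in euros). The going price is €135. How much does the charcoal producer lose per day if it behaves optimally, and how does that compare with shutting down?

AVC = 36 - 8y + y^2 has its minimum €20 at y = 4; price €135 clears that bar, so the firm operates.
MC = 36 - 16y + 3y^2. Setting P = MC and taking the root on the rising branch gives y* = 9.
TR = 135·9 = 1215. TC = 907 + 405 = 1312. Profit = 1215 − 1312 = -€97.
That loss of €97 beats the €907 the firm would lose by shutting down; producing recovers €810 of fixed cost.

Profit = -€97 at y = 9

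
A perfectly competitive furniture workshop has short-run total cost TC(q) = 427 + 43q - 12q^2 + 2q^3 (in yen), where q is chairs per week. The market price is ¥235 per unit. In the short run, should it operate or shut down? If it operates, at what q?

From TC, MC = TC'(q) = 43 - 24q + 6q^2 and AVC = VC/q = 43 - 12q + 2q^2.
AVC hits its minimum where MC = AVC, at q = 3, giving min AVC = 43 - 12·3 + 2·3^2 = ¥25.
P = ¥235 exceeds min AVC = ¥25, so the firm stays open.
Solving P = MC: -192 - 24q + 6q^2 = 0 ⇒ q = -4 or 8. On the upward-sloping branch, q* = 8.
Check: AVC at q = 8 is ¥75 ≤ P, so revenue covers variable cost.
Profit = P·q − TC = 235·8 − 1027 = ¥853.

Produce at q = 8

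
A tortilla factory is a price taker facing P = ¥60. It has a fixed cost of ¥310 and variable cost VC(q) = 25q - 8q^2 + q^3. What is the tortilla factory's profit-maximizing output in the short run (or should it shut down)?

Produce at q = 7

Variable cost is VC = 25q - 8q^2 + q^3, so AVC = VC/q = 25 - 8q + q^2 and MC = dTC/dq = 25 - 16q + 3q^2.
The AVC parabola has its vertex at q = 8/2 = 4, where AVC = 25 - 8·4 + 4^2 = ¥9.
P = ¥60 exceeds min AVC = ¥9, so the firm stays open.
P = MC gives -35 - 16q + 3q^2 = 0, with roots -5/3 and 7. Take the larger (rising MC): q* = 7.
Check: AVC at q = 7 is ¥18 ≤ P, so revenue covers variable cost.
Profit = P·q − TC = 60·7 − 436 = -¥16, a loss, but smaller than the ¥310 fixed cost the firm would lose by shutting down.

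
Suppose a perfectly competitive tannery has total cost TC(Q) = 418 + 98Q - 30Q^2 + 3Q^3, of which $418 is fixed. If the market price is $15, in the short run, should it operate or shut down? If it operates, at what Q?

Strip out fixed cost: VC = 98Q - 30Q^2 + 3Q^3. Then AVC = 98 - 30Q + 3Q^2 and MC = 98 - 60Q + 9Q^2.
AVC is minimized where dAVC/dQ = -30 + 6Q = 0, at Q = 5; min AVC = 98 - 30·5 + 3·5^2 = $23.
P = $15 lies below min AVC = $23; no output level covers variable cost.
The firm minimizes its loss by shutting down and losing only its fixed cost of $418.

Shut down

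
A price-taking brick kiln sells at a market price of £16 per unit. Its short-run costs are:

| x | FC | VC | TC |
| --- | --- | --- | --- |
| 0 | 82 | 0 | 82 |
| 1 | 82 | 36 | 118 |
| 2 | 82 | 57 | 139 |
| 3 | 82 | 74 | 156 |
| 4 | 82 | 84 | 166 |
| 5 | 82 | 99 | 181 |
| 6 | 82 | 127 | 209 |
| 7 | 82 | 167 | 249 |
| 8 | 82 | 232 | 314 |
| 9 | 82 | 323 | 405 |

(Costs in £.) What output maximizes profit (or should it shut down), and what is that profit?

Tabulate TR − TC: x=0: -82; x=1: -102; x=2: -107; x=3: -108; x=4: -102; x=5: -101; x=6: -113; x=7: -137; x=8: -186; x=9: -261.
Profit is highest at x = 0. Equivalently, the lowest AVC in the table is 99/5 ≈ £19.80 at x = 5, and P = £16 falls below it — price never covers variable cost, so the firm shuts down and loses only its fixed cost.

x = 0 (shut down); profit = -£82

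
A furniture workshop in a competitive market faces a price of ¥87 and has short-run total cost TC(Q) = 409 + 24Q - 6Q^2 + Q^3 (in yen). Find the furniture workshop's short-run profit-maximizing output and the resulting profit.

AVC = 24 - 6Q + Q^2; min AVC = ¥15 at Q = 3. Since P = ¥87 ≥ min AVC, the firm produces.
With MC = 24 - 12Q + 3Q^2, P = MC on the upward-sloping part at Q* = 7.
TR = 87·7 = 609. TC = 409 + 217 = 626. Profit = 609 − 626 = -¥17.
Shutting down would mean losing the fixed cost of ¥409, so operating at a loss of ¥17 is better by ¥392.

Profit = -¥17 at Q = 7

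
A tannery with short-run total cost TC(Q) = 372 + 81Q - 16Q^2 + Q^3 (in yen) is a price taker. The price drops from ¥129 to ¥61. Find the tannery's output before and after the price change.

Output falls from 12 to 10

MC = 81 - 32Q + 3Q^2; the shutdown threshold is min AVC = ¥17 (at Q = 8).
With P = ¥129 above the shutdown price, P = MC gives Q = 12.
At P = ¥61 ≥ min AVC, set P = MC: Q = 10. The firm stays open but cuts output.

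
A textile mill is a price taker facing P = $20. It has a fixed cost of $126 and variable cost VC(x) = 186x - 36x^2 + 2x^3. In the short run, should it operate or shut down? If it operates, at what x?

Strip out fixed cost: VC = 186x - 36x^2 + 2x^3. Then AVC = 186 - 36x + 2x^2 and MC = 186 - 72x + 6x^2.
AVC is minimized where dAVC/dx = -36 + 4x = 0, at x = 9; min AVC = 186 - 36·9 + 2·9^2 = $24.
With P < min AVC ($20 < $24), every unit sold adds to the loss.
The firm minimizes its loss by shutting down and losing only its fixed cost of $126.

Shut down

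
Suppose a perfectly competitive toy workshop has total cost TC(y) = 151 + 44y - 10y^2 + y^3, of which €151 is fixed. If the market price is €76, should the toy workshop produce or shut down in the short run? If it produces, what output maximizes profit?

Variable cost is VC = 44y - 10y^2 + y^3, so AVC = VC/y = 44 - 10y + y^2 and MC = dTC/dy = 44 - 20y + 3y^2.
The AVC parabola has its vertex at y = 10/2 = 5, where AVC = 44 - 10·5 + 5^2 = €19.
Because €76 ≥ €19, revenue can cover variable cost; the firm operates.
P = MC gives -32 - 20y + 3y^2 = 0, with roots -4/3 and 8. Take the larger (rising MC): y* = 8.
Check: AVC at y = 8 is €28 ≤ P, so revenue covers variable cost.
Profit = P·y − TC = 76·8 − 375 = €233.

Produce at y = 8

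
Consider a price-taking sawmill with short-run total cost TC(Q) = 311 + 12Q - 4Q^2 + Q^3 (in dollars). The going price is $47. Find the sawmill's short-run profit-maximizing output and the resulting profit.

AVC = 12 - 4Q + Q^2 has its minimum $8 at Q = 2; price $47 clears that bar, so the firm operates.
With MC = 12 - 8Q + 3Q^2, P = MC on the upward-sloping part at Q* = 5.
TR = 47·5 = 235. TC = 311 + 85 = 396. Profit = 235 − 396 = -$161.
That loss of $161 beats the $311 the firm would lose by shutting down; producing recovers $150 of fixed cost.

Profit = -$161 at Q = 5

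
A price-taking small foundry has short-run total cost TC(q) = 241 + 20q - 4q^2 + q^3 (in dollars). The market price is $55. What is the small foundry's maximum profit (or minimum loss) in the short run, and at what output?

AVC = 20 - 4q + q^2 has its minimum $16 at q = 2; price $55 clears that bar, so the firm operates.
MC = 20 - 8q + 3q^2. Setting P = MC and taking the root on the rising branch gives q* = 5.
TR = 55·5 = 275. TC = 241 + 125 = 366. Profit = 275 − 366 = -$91.
By producing, the firm covers all variable cost plus $150 of fixed cost; shutting down would lose the full $241.

Profit = -$91 at q = 5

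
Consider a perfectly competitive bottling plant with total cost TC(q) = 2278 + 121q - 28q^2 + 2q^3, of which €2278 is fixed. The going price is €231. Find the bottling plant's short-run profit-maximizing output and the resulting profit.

AVC = 121 - 28q + 2q^2 has its minimum €23 at q = 7; price €231 clears that bar, so the firm operates.
MC = 121 - 56q + 6q^2. Setting P = MC and taking the root on the rising branch gives q* = 11.
TR = 231·11 = 2541. TC = 2278 + 605 = 2883. Profit = 2541 − 2883 = -€342.
That loss of €342 beats the €2278 the firm would lose by shutting down; producing recovers €1936 of fixed cost.

Profit = -€342 at q = 11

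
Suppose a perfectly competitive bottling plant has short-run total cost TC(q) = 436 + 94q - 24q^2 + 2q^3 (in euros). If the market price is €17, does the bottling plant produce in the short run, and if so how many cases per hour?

Strip out fixed cost: VC = 94q - 24q^2 + 2q^3. Then AVC = 94 - 24q + 2q^2 and MC = 94 - 48q + 6q^2.
AVC is minimized where dAVC/dq = -24 + 4q = 0, at q = 6; min AVC = 94 - 24·6 + 2·6^2 = €22.
P = €17 lies below min AVC = €22; no output level covers variable cost.
Shutting down limits the loss to fixed cost, €436.

Shut down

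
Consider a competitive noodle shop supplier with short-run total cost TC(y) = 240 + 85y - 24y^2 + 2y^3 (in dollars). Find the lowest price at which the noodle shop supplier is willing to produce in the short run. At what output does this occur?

$13 per unit, at y = 6

The firm shuts down when price falls below the minimum of average variable cost. AVC = VC/y = 85 - 24y + 2y^2.
At the minimum of AVC, MC = AVC. MC = 85 - 48y + 6y^2; setting MC = AVC gives 4y^2 - 24y = 0, so y = 6. min AVC = 13.
For P < $13 the firm produces nothing.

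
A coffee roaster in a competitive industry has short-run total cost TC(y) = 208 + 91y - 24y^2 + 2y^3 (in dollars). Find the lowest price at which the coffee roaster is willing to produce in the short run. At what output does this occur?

$19 per unit, at y = 6

Short-run supply begins at min AVC. From VC = 91y - 24y^2 + 2y^3, AVC = 91 - 24y + 2y^2.
At the minimum of AVC, MC = AVC. MC = 91 - 48y + 6y^2; setting MC = AVC gives 4y^2 - 24y = 0, so y = 6. min AVC = 19.
For P < $19 the firm produces nothing.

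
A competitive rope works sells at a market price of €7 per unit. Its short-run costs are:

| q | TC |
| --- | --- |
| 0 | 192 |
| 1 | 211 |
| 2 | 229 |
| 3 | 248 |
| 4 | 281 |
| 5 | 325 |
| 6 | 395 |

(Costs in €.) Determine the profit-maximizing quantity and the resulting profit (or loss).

q = 0 (shut down); profit = -€192

Compute π = P·q − TC at each output: q=0: -192; q=1: -204; q=2: -215; q=3: -227; q=4: -253; q=5: -290; q=6: -353.
Profit is highest at q = 0. Equivalently, the lowest AVC in the table is 37/2 ≈ €18.50 at q = 2, and P = €7 falls below it — price never covers variable cost, so the firm shuts down and loses only its fixed cost.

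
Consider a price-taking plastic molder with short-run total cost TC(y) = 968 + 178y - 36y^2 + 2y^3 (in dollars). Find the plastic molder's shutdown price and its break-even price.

AVC = 178 - 36y + 2y^2; minimized at y = 9, giving min AVC = $16. That is the shutdown price.
ATC = 968/y + 178 - 36y + 2y^2. Setting dATC/dy = −968/y^2 − 36 + 4y = 0 gives y = 11 (since 4·11^3 − 36·11^2 = 968).
min ATC = 968/11 + 178 − 36·11 + 2·11^2 = $112. That is the break-even price.
For $16 ≤ P < $112 the firm produces at a loss; below $16 it shuts down.

Shutdown price = $16; break-even price = $112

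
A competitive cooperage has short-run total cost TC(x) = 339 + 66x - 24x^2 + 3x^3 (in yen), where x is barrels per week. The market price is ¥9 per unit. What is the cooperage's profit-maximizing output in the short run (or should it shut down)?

Variable cost is VC = 66x - 24x^2 + 3x^3, so AVC = VC/x = 66 - 24x + 3x^2 and MC = dTC/dx = 66 - 48x + 9x^2.
AVC hits its minimum where MC = AVC, at x = 4, giving min AVC = 66 - 24·4 + 3·4^2 = ¥18.
Since P = ¥9 < min AVC = ¥18, price fails to cover variable cost at any output.
Best response: produce nothing and absorb the ¥339 fixed cost.

Shut down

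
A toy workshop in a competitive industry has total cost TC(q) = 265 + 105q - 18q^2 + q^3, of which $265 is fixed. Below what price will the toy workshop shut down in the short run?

$24 per unit

The firm shuts down when price falls below the minimum of average variable cost. AVC = VC/q = 105 - 18q + q^2.
At the minimum of AVC, MC = AVC. MC = 105 - 36q + 3q^2; setting MC = AVC gives 2q^2 - 18q = 0, so q = 9. min AVC = 24.
For P < $24 the firm produces nothing.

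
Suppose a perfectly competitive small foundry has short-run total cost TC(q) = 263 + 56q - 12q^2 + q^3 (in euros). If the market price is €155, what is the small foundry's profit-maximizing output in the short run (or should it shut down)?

From TC, MC = TC'(q) = 56 - 24q + 3q^2 and AVC = VC/q = 56 - 12q + q^2.
AVC hits its minimum where MC = AVC, at q = 6, giving min AVC = 56 - 12·6 + 6^2 = €20.
P = €155 exceeds min AVC = €20, so the firm stays open.
Set P = MC: 155 = 56 - 24q + 3q^2 → -99 - 24q + 3q^2 = 0. The roots are q = -3 and q = 11; the profit-maximizing output is on the rising part of MC, so q* = 11.
Check: AVC at q = 11 is €45 ≤ P, so revenue covers variable cost.
Profit = P·q − TC = 155·11 − 758 = €947.

Produce at q = 11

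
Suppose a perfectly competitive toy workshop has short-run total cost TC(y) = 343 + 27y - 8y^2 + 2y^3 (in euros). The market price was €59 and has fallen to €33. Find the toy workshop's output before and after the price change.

Output falls from 4 to 3

AVC = 27 - 8y + 2y^2, minimized at y = 2 where min AVC = €19. MC = 27 - 16y + 6y^2.
At P = €59 ≥ min AVC, set P = MC on the rising branch: y = 4.
At P = €33 ≥ min AVC, set P = MC: y = 3. The firm stays open but cuts output.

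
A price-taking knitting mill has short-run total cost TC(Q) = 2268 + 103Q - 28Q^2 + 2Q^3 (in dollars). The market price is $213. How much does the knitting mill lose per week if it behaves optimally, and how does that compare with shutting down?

Profit = -$332 at Q = 11

AVC = 103 - 28Q + 2Q^2; min AVC = $5 at Q = 7. Since P = $213 ≥ min AVC, the firm produces.
With MC = 103 - 56Q + 6Q^2, P = MC on the upward-sloping part at Q* = 11.
TR = 213·11 = 2343. TC = 2268 + 407 = 2675. Profit = 2343 − 2675 = -$332.
That loss of $332 beats the $2268 the firm would lose by shutting down; producing recovers $1936 of fixed cost.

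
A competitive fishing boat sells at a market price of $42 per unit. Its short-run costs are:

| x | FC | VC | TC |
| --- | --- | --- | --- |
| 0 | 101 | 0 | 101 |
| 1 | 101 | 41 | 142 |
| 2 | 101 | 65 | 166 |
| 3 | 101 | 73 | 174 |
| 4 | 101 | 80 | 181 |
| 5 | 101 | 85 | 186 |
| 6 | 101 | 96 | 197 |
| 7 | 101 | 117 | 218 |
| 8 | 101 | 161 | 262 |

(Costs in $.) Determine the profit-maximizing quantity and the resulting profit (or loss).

Profit at each row (π = 42x − TC): x=0: -101; x=1: -100; x=2: -82; x=3: -48; x=4: -13; x=5: 24; x=6: 55; x=7: 76; x=8: 74.
Profit is maximized at x = 7. AVC there is 117/7 = $16.71 ≤ P, so producing beats shutting down (which would give -$101).

x = 7; profit = $76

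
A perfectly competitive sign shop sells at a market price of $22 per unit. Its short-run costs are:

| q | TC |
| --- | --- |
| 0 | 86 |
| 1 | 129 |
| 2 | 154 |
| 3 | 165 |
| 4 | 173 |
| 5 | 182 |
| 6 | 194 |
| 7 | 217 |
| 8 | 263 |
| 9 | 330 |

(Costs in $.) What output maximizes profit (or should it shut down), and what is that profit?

q = 6; profit = -$62

Profit at each row (π = 22q − TC): q=0: -86; q=1: -107; q=2: -110; q=3: -99; q=4: -85; q=5: -72; q=6: -62; q=7: -63; q=8: -87; q=9: -132.
Profit is maximized at q = 6. AVC there is 108/6 = $18 ≤ P, so producing beats shutting down (which would give -$86).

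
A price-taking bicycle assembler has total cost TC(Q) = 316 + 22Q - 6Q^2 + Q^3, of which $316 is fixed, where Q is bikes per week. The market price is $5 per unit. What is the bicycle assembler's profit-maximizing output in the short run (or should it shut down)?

Shut down

From TC, MC = TC'(Q) = 22 - 12Q + 3Q^2 and AVC = VC/Q = 22 - 6Q + Q^2.
The AVC parabola has its vertex at Q = 6/2 = 3, where AVC = 22 - 6·3 + 3^2 = $13.
With P < min AVC ($5 < $13), every unit sold adds to the loss.
Shutting down limits the loss to fixed cost, $316.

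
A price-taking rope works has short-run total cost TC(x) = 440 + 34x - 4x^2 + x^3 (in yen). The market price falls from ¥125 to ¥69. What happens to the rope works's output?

MC = 34 - 8x + 3x^2; the shutdown threshold is min AVC = ¥30 (at x = 2).
At P = ¥125 ≥ min AVC, set P = MC on the rising branch: x = 7.
At P = ¥69 ≥ min AVC, set P = MC: x = 5. The firm stays open but cuts output.

Output falls from 7 to 5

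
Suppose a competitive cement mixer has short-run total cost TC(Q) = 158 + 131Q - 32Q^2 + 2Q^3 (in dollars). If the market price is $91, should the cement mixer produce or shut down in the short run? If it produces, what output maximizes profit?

Variable cost is VC = 131Q - 32Q^2 + 2Q^3, so AVC = VC/Q = 131 - 32Q + 2Q^2 and MC = dTC/dQ = 131 - 64Q + 6Q^2.
AVC is minimized where dAVC/dQ = -32 + 4Q = 0, at Q = 8; min AVC = 131 - 32·8 + 2·8^2 = $3.
Since P = $91 ≥ min AVC = $3, price covers variable cost and the firm should produce.
Set P = MC: 91 = 131 - 64Q + 6Q^2 → 40 - 64Q + 6Q^2 = 0. The roots are Q = 2/3 and Q = 10; the profit-maximizing output is on the rising part of MC, so Q* = 10.
Check: AVC at Q = 10 is $11 ≤ P, so revenue covers variable cost.
Profit = P·Q − TC = 91·10 − 268 = $642.

Produce at Q = 10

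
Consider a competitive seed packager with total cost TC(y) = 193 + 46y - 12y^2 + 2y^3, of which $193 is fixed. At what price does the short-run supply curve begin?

The shutdown price is the minimum of AVC. VC = 46y - 12y^2 + 2y^3, so AVC = 46 - 12y + 2y^2.
dAVC/dy = -12 + 4y = 0 gives y = 3. min AVC = 46 - 12·3 + 2·3^2 = 28.
So the shutdown price is $28.

$28 per unit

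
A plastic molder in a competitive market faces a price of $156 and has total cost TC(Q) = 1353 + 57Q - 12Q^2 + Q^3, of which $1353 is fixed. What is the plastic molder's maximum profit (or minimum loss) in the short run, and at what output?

Profit = -$143 at Q = 11

AVC = 57 - 12Q + Q^2 has its minimum $21 at Q = 6; price $156 clears that bar, so the firm operates.
MC = 57 - 24Q + 3Q^2. Setting P = MC and taking the root on the rising branch gives Q* = 11.
TR = 156·11 = 1716. TC = 1353 + 506 = 1859. Profit = 1716 − 1859 = -$143.
By producing, the firm covers all variable cost plus $1210 of fixed cost; shutting down would lose the full $1353.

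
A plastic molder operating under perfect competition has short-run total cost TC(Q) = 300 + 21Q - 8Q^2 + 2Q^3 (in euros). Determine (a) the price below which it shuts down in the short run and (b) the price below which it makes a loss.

Shutdown price = €13; break-even price = €91

AVC = 21 - 8Q + 2Q^2; minimized at Q = 2, giving min AVC = €13. That is the shutdown price.
ATC = 300/Q + 21 - 8Q + 2Q^2. Setting dATC/dQ = −300/Q^2 − 8 + 4Q = 0 gives Q = 5 (since 4·5^3 − 8·5^2 = 300).
min ATC = 300/5 + 21 − 8·5 + 2·5^2 = €91. That is the break-even price.
Between these two prices the firm operates at a loss; above €91 it earns a profit.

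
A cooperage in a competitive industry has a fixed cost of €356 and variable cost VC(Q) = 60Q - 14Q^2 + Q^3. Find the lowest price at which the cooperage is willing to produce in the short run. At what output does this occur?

The shutdown price is the minimum of AVC. VC = 60Q - 14Q^2 + Q^3, so AVC = 60 - 14Q + Q^2.
dAVC/dQ = -14 + 2Q = 0 gives Q = 7. min AVC = 60 - 14·7 + 7^2 = 11.
For P < €11 the firm produces nothing.

€11 per unit, at Q = 7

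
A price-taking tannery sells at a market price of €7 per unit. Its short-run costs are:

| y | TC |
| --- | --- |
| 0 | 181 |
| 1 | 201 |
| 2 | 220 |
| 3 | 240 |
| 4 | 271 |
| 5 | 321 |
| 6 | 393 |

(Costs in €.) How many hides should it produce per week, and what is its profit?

Profit at each row (π = 7y − TC): y=0: -181; y=1: -194; y=2: -206; y=3: -219; y=4: -243; y=5: -286; y=6: -351.
Profit is highest at y = 0. Equivalently, the lowest AVC in the table is 39/2 ≈ €19.50 at y = 2, and P = €7 falls below it — price never covers variable cost, so the firm shuts down and loses only its fixed cost.

y = 0 (shut down); profit = -€181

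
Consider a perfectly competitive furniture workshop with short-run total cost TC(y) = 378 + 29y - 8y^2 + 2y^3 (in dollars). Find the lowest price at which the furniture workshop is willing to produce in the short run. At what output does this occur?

$21 per unit, at y = 2

Short-run supply begins at min AVC. From VC = 29y - 8y^2 + 2y^3, AVC = 29 - 8y + 2y^2.
dAVC/dy = -8 + 4y = 0 gives y = 2. min AVC = 29 - 8·2 + 2·2^2 = 21.
So the shutdown price is $21.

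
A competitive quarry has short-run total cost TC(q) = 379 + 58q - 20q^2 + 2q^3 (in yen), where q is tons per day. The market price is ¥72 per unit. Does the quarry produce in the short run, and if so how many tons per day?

Produce at q = 7

From TC, MC = TC'(q) = 58 - 40q + 6q^2 and AVC = VC/q = 58 - 20q + 2q^2.
AVC is minimized where dAVC/dq = -20 + 4q = 0, at q = 5; min AVC = 58 - 20·5 + 2·5^2 = ¥8.
Since P = ¥72 ≥ min AVC = ¥8, price covers variable cost and the firm should produce.
Solving P = MC: -14 - 40q + 6q^2 = 0 ⇒ q = -1/3 or 7. On the upward-sloping branch, q* = 7.
Check: AVC at q = 7 is ¥16 ≤ P, so revenue covers variable cost.
Profit = P·q − TC = 72·7 − 491 = ¥13.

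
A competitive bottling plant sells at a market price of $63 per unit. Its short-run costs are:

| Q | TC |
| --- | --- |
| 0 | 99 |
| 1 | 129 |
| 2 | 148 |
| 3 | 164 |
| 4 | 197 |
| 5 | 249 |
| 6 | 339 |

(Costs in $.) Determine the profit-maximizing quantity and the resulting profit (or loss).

Tabulate TR − TC: Q=0: -99; Q=1: -66; Q=2: -22; Q=3: 25; Q=4: 55; Q=5: 66; Q=6: 39.
Profit is maximized at Q = 5. AVC there is 150/5 = $30 ≤ P, so producing beats shutting down (which would give -$99).

Q = 5; profit = $66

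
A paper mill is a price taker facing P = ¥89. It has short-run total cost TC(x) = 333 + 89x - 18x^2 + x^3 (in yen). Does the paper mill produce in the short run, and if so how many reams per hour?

Produce at x = 12

From TC, MC = TC'(x) = 89 - 36x + 3x^2 and AVC = VC/x = 89 - 18x + x^2.
AVC is minimized where dAVC/dx = -18 + 2x = 0, at x = 9; min AVC = 89 - 18·9 + 9^2 = ¥8.
P = ¥89 exceeds min AVC = ¥8, so the firm stays open.
Set P = MC: 89 = 89 - 36x + 3x^2 → -36x + 3x^2 = 0. The roots are x = 0 and x = 12; the profit-maximizing output is on the rising part of MC, so x* = 12.
Check: AVC at x = 12 is ¥17 ≤ P, so revenue covers variable cost.
Profit = P·x − TC = 89·12 − 537 = ¥531.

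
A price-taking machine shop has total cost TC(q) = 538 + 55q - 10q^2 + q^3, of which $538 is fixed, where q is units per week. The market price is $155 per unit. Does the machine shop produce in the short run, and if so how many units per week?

From TC, MC = TC'(q) = 55 - 20q + 3q^2 and AVC = VC/q = 55 - 10q + q^2.
AVC is minimized where dAVC/dq = -10 + 2q = 0, at q = 5; min AVC = 55 - 10·5 + 5^2 = $30.
P = $155 exceeds min AVC = $30, so the firm stays open.
Set P = MC: 155 = 55 - 20q + 3q^2 → -100 - 20q + 3q^2 = 0. The roots are q = -10/3 and q = 10; the profit-maximizing output is on the rising part of MC, so q* = 10.
Check: AVC at q = 10 is $55 ≤ P, so revenue covers variable cost.
Profit = P·q − TC = 155·10 − 1088 = $462.

Produce at q = 10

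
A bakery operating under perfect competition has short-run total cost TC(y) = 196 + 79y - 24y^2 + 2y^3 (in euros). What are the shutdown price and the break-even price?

AVC = 79 - 24y + 2y^2; minimized at y = 6, giving min AVC = €7. That is the shutdown price.
ATC = 196/y + 79 - 24y + 2y^2. Setting dATC/dy = −196/y^2 − 24 + 4y = 0 gives y = 7 (since 4·7^3 − 24·7^2 = 196).
min ATC = 196/7 + 79 − 24·7 + 2·7^2 = €37. That is the break-even price.
For €7 ≤ P < €37 the firm produces at a loss; below €7 it shuts down.

Shutdown price = €7; break-even price = €37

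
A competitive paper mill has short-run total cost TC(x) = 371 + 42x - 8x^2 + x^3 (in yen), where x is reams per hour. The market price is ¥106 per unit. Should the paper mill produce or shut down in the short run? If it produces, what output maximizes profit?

Variable cost is VC = 42x - 8x^2 + x^3, so AVC = VC/x = 42 - 8x + x^2 and MC = dTC/dx = 42 - 16x + 3x^2.
The AVC parabola has its vertex at x = 8/2 = 4, where AVC = 42 - 8·4 + 4^2 = ¥26.
P = ¥106 exceeds min AVC = ¥26, so the firm stays open.
P = MC gives -64 - 16x + 3x^2 = 0, with roots -8/3 and 8. Take the larger (rising MC): x* = 8.
Check: AVC at x = 8 is ¥42 ≤ P, so revenue covers variable cost.
Profit = P·x − TC = 106·8 − 707 = ¥141.

Produce at x = 8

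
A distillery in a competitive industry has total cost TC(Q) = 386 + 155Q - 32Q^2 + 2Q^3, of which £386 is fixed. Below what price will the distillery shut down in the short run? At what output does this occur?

Short-run supply begins at min AVC. From VC = 155Q - 32Q^2 + 2Q^3, AVC = 155 - 32Q + 2Q^2.
At the minimum of AVC, MC = AVC. MC = 155 - 64Q + 6Q^2; setting MC = AVC gives 4Q^2 - 32Q = 0, so Q = 8. min AVC = 27.
So the shutdown price is £27.

£27 per unit, at Q = 8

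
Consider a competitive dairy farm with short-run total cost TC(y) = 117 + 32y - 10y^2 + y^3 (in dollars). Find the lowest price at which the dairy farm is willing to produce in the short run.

$7 per unit

Short-run supply begins at min AVC. From VC = 32y - 10y^2 + y^3, AVC = 32 - 10y + y^2.
dAVC/dy = -10 + 2y = 0 gives y = 5. min AVC = 32 - 10·5 + 5^2 = 7.
The firm shuts down for any P below $7.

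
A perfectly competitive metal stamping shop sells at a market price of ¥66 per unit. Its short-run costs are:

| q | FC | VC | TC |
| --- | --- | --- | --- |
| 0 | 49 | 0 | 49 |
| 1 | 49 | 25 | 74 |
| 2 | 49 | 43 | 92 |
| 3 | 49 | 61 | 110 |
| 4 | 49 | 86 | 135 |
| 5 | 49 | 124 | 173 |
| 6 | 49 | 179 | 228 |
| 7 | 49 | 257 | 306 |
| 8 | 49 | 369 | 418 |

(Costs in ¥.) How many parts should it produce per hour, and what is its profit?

Profit at each row (π = 66q − TC): q=0: -49; q=1: -8; q=2: 40; q=3: 88; q=4: 129; q=5: 157; q=6: 168; q=7: 156; q=8: 110.
Profit is maximized at q = 6. AVC there is 179/6 = ¥29.83 ≤ P, so producing beats shutting down (which would give -¥49).

q = 6; profit = ¥168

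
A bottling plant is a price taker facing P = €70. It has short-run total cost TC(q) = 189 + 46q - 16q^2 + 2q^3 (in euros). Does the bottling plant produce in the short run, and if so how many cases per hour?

Produce at q = 6

From TC, MC = TC'(q) = 46 - 32q + 6q^2 and AVC = VC/q = 46 - 16q + 2q^2.
AVC hits its minimum where MC = AVC, at q = 4, giving min AVC = 46 - 16·4 + 2·4^2 = €14.
Because €70 ≥ €14, revenue can cover variable cost; the firm operates.
P = MC gives -24 - 32q + 6q^2 = 0, with roots -2/3 and 6. Take the larger (rising MC): q* = 6.
Check: AVC at q = 6 is €22 ≤ P, so revenue covers variable cost.
Profit = P·q − TC = 70·6 − 321 = €99.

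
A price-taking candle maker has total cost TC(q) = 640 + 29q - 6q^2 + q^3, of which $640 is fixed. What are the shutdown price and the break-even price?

Shutdown price = $20; break-even price = $125

AVC = 29 - 6q + q^2; minimized at q = 3, giving min AVC = $20. That is the shutdown price.
ATC = 640/q + 29 - 6q + q^2. Setting dATC/dq = −640/q^2 − 6 + 2q = 0 gives q = 8 (since 2·8^3 − 6·8^2 = 640).
min ATC = 640/8 + 29 − 6·8 + 8^2 = $125. That is the break-even price.
For $20 ≤ P < $125 the firm produces at a loss; below $20 it shuts down.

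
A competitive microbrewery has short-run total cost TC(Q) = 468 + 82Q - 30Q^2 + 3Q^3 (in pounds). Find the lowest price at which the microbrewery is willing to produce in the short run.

£7 per unit

Short-run supply begins at min AVC. From VC = 82Q - 30Q^2 + 3Q^3, AVC = 82 - 30Q + 3Q^2.
At the minimum of AVC, MC = AVC. MC = 82 - 60Q + 9Q^2; setting MC = AVC gives 6Q^2 - 30Q = 0, so Q = 5. min AVC = 7.
For P < £7 the firm produces nothing.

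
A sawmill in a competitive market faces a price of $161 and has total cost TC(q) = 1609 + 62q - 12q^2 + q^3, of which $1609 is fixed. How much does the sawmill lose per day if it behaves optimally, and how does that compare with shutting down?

Profit = -$399 at q = 11

AVC = 62 - 12q + q^2; min AVC = $26 at q = 6. Since P = $161 ≥ min AVC, the firm produces.
With MC = 62 - 24q + 3q^2, P = MC on the upward-sloping part at q* = 11.
TR = 161·11 = 1771. TC = 1609 + 561 = 2170. Profit = 1771 − 2170 = -$399.
That loss of $399 beats the $1609 the firm would lose by shutting down; producing recovers $1210 of fixed cost.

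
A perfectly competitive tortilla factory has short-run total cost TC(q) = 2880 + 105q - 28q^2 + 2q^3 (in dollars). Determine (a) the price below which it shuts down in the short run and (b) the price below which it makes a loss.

Shutdown price = $7; break-even price = $297

Shutdown price = min AVC. AVC = 105 - 28q + 2q^2, with vertex at q = 7 and minimum $7.
ATC = 2880/q + 105 - 28q + 2q^2. Setting dATC/dq = −2880/q^2 − 28 + 4q = 0 gives q = 12 (since 4·12^3 − 28·12^2 = 2880).
min ATC = 2880/12 + 105 − 28·12 + 2·12^2 = $297. That is the break-even price.
Between these two prices the firm operates at a loss; above $297 it earns a profit.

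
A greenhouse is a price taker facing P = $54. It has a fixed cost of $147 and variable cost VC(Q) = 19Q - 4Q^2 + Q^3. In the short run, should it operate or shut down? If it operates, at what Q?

Produce at Q = 5

From TC, MC = TC'(Q) = 19 - 8Q + 3Q^2 and AVC = VC/Q = 19 - 4Q + Q^2.
AVC is minimized where dAVC/dQ = -4 + 2Q = 0, at Q = 2; min AVC = 19 - 4·2 + 2^2 = $15.
P = $54 exceeds min AVC = $15, so the firm stays open.
Solving P = MC: -35 - 8Q + 3Q^2 = 0 ⇒ Q = -7/3 or 5. On the upward-sloping branch, Q* = 5.
Check: AVC at Q = 5 is $24 ≤ P, so revenue covers variable cost.
Profit = P·Q − TC = 54·5 − 267 = $3.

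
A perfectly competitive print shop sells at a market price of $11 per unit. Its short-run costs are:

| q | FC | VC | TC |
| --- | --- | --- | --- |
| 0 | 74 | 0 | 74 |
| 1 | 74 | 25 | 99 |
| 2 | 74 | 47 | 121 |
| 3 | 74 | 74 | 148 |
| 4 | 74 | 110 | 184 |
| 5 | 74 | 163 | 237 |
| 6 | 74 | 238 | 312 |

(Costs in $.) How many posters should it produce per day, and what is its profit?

q = 0 (shut down); profit = -$74

Compute π = P·q − TC at each output: q=0: -74; q=1: -88; q=2: -99; q=3: -115; q=4: -140; q=5: -182; q=6: -246.
Profit is highest at q = 0. Equivalently, the lowest AVC in the table is 47/2 ≈ $23.50 at q = 2, and P = $11 falls below it — price never covers variable cost, so the firm shuts down and loses only its fixed cost.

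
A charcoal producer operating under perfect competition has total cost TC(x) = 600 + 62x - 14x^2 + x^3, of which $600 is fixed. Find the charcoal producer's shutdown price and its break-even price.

Shutdown price = $13; break-even price = $82

AVC = 62 - 14x + x^2; minimized at x = 7, giving min AVC = $13. That is the shutdown price.
ATC = 600/x + 62 - 14x + x^2. Setting dATC/dx = −600/x^2 − 14 + 2x = 0 gives x = 10 (since 2·10^3 − 14·10^2 = 600).
min ATC = 600/10 + 62 − 14·10 + 10^2 = $82. That is the break-even price.
Between these two prices the firm operates at a loss; above $82 it earns a profit.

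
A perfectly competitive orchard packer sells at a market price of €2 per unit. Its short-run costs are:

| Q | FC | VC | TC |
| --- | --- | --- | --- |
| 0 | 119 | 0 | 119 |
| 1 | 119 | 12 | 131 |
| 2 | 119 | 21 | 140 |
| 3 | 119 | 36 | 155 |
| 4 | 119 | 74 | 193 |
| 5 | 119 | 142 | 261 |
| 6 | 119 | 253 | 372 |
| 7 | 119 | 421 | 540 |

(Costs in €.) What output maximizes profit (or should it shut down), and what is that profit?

Q = 0 (shut down); profit = -€119

Profit at each row (π = 2Q − TC): Q=0: -119; Q=1: -129; Q=2: -136; Q=3: -149; Q=4: -185; Q=5: -251; Q=6: -360; Q=7: -526.
Profit is highest at Q = 0. Equivalently, the lowest AVC in the table is 21/2 ≈ €10.50 at Q = 2, and P = €2 falls below it — price never covers variable cost, so the firm shuts down and loses only its fixed cost.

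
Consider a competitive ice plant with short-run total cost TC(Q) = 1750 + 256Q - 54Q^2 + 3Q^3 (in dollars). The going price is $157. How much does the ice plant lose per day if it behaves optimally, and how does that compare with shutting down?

Profit = -$298 at Q = 11

AVC = 256 - 54Q + 3Q^2 has its minimum $13 at Q = 9; price $157 clears that bar, so the firm operates.
MC = 256 - 108Q + 9Q^2. Setting P = MC and taking the root on the rising branch gives Q* = 11.
TR = 157·11 = 1727. TC = 1750 + 275 = 2025. Profit = 1727 − 2025 = -$298.
That loss of $298 beats the $1750 the firm would lose by shutting down; producing recovers $1452 of fixed cost.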